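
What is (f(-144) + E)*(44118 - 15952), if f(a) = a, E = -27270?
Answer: -772142724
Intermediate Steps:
(f(-144) + E)*(44118 - 15952) = (-144 - 27270)*(44118 - 15952) = -27414*28166 = -772142724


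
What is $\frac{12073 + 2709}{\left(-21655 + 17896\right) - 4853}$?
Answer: $- \frac{7391}{4306} \approx -1.7164$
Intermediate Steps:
$\frac{12073 + 2709}{\left(-21655 + 17896\right) - 4853} = \frac{14782}{-3759 - 4853} = \frac{14782}{-8612} = 14782 \left(- \frac{1}{8612}\right) = - \frac{7391}{4306}$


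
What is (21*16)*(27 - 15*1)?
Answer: 4032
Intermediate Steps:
(21*16)*(27 - 15*1) = 336*(27 - 15) = 336*12 = 4032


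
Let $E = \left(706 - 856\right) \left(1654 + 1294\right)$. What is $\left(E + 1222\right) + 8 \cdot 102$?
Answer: $-440162$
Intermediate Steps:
$E = -442200$ ($E = \left(-150\right) 2948 = -442200$)
$\left(E + 1222\right) + 8 \cdot 102 = \left(-442200 + 1222\right) + 8 \cdot 102 = -440978 + 816 = -440162$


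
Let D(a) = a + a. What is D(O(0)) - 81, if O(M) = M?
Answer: -81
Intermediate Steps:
D(a) = 2*a
D(O(0)) - 81 = 2*0 - 81 = 0 - 81 = -81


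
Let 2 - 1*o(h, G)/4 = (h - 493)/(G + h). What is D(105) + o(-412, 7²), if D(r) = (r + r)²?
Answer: 16007584/363 ≈ 44098.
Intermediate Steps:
o(h, G) = 8 - 4*(-493 + h)/(G + h) (o(h, G) = 8 - 4*(h - 493)/(G + h) = 8 - 4*(-493 + h)/(G + h))
D(r) = 4*r² (D(r) = (2*r)² = 4*r²)
D(105) + o(-412, 7²) = 4*105² + 4*(493 - 412 + 2*7²)/(7² - 412) = 4*11025 + 4*(493 - 412 + 2*49)/(49 - 412) = 44100 + 4*(493 - 412 + 98)/(-363) = 44100 + 4*(-1/363)*179 = 44100 - 716/363 = 16007584/363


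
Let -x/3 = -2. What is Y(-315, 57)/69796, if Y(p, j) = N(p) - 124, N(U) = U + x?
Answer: -433/69796 ≈ -0.0062038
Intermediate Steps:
x = 6 (x = -3*(-2) = 6)
N(U) = 6 + U (N(U) = U + 6 = 6 + U)
Y(p, j) = -118 + p (Y(p, j) = (6 + p) - 124 = -118 + p)
Y(-315, 57)/69796 = (-118 - 315)/69796 = -433*1/69796 = -433/69796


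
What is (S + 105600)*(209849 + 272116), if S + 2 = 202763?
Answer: 148619209365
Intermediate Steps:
S = 202761 (S = -2 + 202763 = 202761)
(S + 105600)*(209849 + 272116) = (202761 + 105600)*(209849 + 272116) = 308361*481965 = 148619209365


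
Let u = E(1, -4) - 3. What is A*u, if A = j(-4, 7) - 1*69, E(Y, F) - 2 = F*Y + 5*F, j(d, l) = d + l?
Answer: 1650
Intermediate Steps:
E(Y, F) = 2 + 5*F + F*Y (E(Y, F) = 2 + (F*Y + 5*F) = 2 + (5*F + F*Y) = 2 + 5*F + F*Y)
u = -25 (u = (2 + 5*(-4) - 4*1) - 3 = (2 - 20 - 4) - 3 = -22 - 3 = -25)
A = -66 (A = (-4 + 7) - 1*69 = 3 - 69 = -66)
A*u = -66*(-25) = 1650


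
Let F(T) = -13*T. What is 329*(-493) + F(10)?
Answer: -162327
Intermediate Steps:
329*(-493) + F(10) = 329*(-493) - 13*10 = -162197 - 130 = -162327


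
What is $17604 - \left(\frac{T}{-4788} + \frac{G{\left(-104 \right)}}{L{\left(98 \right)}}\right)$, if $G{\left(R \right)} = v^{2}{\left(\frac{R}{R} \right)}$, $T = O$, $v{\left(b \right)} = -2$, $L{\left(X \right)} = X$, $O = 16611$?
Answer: $\frac{196710191}{11172} \approx 17607.0$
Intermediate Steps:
$T = 16611$
$G{\left(R \right)} = 4$ ($G{\left(R \right)} = \left(-2\right)^{2} = 4$)
$17604 - \left(\frac{T}{-4788} + \frac{G{\left(-104 \right)}}{L{\left(98 \right)}}\right) = 17604 - \left(\frac{16611}{-4788} + \frac{4}{98}\right) = 17604 - \left(16611 \left(- \frac{1}{4788}\right) + 4 \cdot \frac{1}{98}\right) = 17604 - \left(- \frac{791}{228} + \frac{2}{49}\right) = 17604 - - \frac{38303}{11172} = 17604 + \frac{38303}{11172} = \frac{196710191}{11172}$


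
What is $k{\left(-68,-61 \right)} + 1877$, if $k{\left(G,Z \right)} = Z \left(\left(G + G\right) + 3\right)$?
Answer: $9990$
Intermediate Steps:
$k{\left(G,Z \right)} = Z \left(3 + 2 G\right)$ ($k{\left(G,Z \right)} = Z \left(2 G + 3\right) = Z \left(3 + 2 G\right)$)
$k{\left(-68,-61 \right)} + 1877 = - 61 \left(3 + 2 \left(-68\right)\right) + 1877 = - 61 \left(3 - 136\right) + 1877 = \left(-61\right) \left(-133\right) + 1877 = 8113 + 1877 = 9990$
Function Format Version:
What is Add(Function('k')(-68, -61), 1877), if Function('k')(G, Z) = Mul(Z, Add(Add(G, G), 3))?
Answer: 9990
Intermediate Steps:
Function('k')(G, Z) = Mul(Z, Add(3, Mul(2, G))) (Function('k')(G, Z) = Mul(Z, Add(Mul(2, G), 3)) = Mul(Z, Add(3, Mul(2, G))))
Add(Function('k')(-68, -61), 1877) = Add(Mul(-61, Add(3, Mul(2, -68))), 1877) = Add(Mul(-61, Add(3, -136)), 1877) = Add(Mul(-61, -133), 1877) = Add(8113, 1877) = 9990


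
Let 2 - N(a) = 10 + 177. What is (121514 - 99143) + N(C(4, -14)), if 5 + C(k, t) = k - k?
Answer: 22186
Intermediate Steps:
C(k, t) = -5 (C(k, t) = -5 + (k - k) = -5 + 0 = -5)
N(a) = -185 (N(a) = 2 - (10 + 177) = 2 - 1*187 = 2 - 187 = -185)
(121514 - 99143) + N(C(4, -14)) = (121514 - 99143) - 185 = 22371 - 185 = 22186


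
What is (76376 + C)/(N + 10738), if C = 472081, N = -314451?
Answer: -548457/303713 ≈ -1.8058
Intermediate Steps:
(76376 + C)/(N + 10738) = (76376 + 472081)/(-314451 + 10738) = 548457/(-303713) = 548457*(-1/303713) = -548457/303713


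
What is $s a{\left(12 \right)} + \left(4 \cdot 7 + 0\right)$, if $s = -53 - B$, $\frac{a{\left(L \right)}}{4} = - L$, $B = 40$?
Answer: $4492$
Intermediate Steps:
$a{\left(L \right)} = - 4 L$ ($a{\left(L \right)} = 4 \left(- L\right) = - 4 L$)
$s = -93$ ($s = -53 - 40 = -93$)
$s a{\left(12 \right)} + \left(4 \cdot 7 + 0\right) = - 93 \left(\left(-4\right) 12\right) + \left(4 \cdot 7 + 0\right) = \left(-93\right) \left(-48\right) + \left(28 + 0\right) = 4464 + 28 = 4492$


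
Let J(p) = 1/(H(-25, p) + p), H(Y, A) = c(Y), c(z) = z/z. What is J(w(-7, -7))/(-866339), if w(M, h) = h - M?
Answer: -1/866339 ≈ -1.1543e-6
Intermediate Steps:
c(z) = 1
H(Y, A) = 1
J(p) = 1/(1 + p)
J(w(-7, -7))/(-866339) = 1/((1 + (-7 - 1*(-7)))*(-866339)) = -1/866339/(1 + (-7 + 7)) = -1/866339/(1 + 0) = -1/866339/1 = 1*(-1/866339) = -1/866339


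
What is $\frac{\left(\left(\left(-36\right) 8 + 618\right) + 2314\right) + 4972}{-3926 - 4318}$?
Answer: $- \frac{1904}{2061} \approx -0.92382$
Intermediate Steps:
$\frac{\left(\left(\left(-36\right) 8 + 618\right) + 2314\right) + 4972}{-3926 - 4318} = \frac{\left(\left(-288 + 618\right) + 2314\right) + 4972}{-8244} = \left(\left(330 + 2314\right) + 4972\right) \left(- \frac{1}{8244}\right) = \left(2644 + 4972\right) \left(- \frac{1}{8244}\right) = 7616 \left(- \frac{1}{8244}\right) = - \frac{1904}{2061}$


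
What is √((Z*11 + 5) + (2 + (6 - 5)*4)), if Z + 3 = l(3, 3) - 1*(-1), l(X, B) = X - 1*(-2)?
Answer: 2*√11 ≈ 6.6332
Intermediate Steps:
l(X, B) = 2 + X (l(X, B) = X + 2 = 2 + X)
Z = 3 (Z = -3 + ((2 + 3) - 1*(-1)) = -3 + (5 + 1) = -3 + 6 = 3)
√((Z*11 + 5) + (2 + (6 - 5)*4)) = √((3*11 + 5) + (2 + (6 - 5)*4)) = √((33 + 5) + (2 + 1*4)) = √(38 + (2 + 4)) = √(38 + 6) = √44 = 2*√11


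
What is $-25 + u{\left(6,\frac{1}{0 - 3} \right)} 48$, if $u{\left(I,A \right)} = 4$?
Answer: $167$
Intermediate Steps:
$-25 + u{\left(6,\frac{1}{0 - 3} \right)} 48 = -25 + 4 \cdot 48 = -25 + 192 = 167$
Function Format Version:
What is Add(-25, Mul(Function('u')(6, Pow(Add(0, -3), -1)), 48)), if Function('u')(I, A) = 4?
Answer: 167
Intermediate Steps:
Add(-25, Mul(Function('u')(6, Pow(Add(0, -3), -1)), 48)) = Add(-25, Mul(4, 48)) = Add(-25, 192) = 167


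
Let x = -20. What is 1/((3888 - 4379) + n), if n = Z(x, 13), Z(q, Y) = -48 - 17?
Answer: -1/556 ≈ -0.0017986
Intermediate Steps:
Z(q, Y) = -65
n = -65
1/((3888 - 4379) + n) = 1/((3888 - 4379) - 65) = 1/(-491 - 65) = 1/(-556) = -1/556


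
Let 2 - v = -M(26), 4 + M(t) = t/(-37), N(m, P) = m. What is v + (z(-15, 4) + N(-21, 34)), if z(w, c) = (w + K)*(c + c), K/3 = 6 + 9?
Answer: 8003/37 ≈ 216.30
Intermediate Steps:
K = 45 (K = 3*(6 + 9) = 3*15 = 45)
z(w, c) = 2*c*(45 + w) (z(w, c) = (w + 45)*(c + c) = (45 + w)*(2*c) = 2*c*(45 + w))
M(t) = -4 - t/37 (M(t) = -4 + t/(-37) = -4 + t*(-1/37) = -4 - t/37)
v = -100/37 (v = 2 - (-1)*(-4 - 1/37*26) = 2 - (-1)*(-4 - 26/37) = 2 - (-1)*(-174)/37 = 2 - 1*174/37 = 2 - 174/37 = -100/37 ≈ -2.7027)
v + (z(-15, 4) + N(-21, 34)) = -100/37 + (2*4*(45 - 15) - 21) = -100/37 + (2*4*30 - 21) = -100/37 + (240 - 21) = -100/37 + 219 = 8003/37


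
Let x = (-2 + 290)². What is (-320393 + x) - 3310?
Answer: -240759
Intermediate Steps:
x = 82944 (x = 288² = 82944)
(-320393 + x) - 3310 = (-320393 + 82944) - 3310 = -237449 - 3310 = -240759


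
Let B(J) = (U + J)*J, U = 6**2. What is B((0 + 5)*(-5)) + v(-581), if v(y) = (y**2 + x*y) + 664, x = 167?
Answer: 240923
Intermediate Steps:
v(y) = 664 + y**2 + 167*y (v(y) = (y**2 + 167*y) + 664 = 664 + y**2 + 167*y)
U = 36
B(J) = J*(36 + J) (B(J) = (36 + J)*J = J*(36 + J))
B((0 + 5)*(-5)) + v(-581) = ((0 + 5)*(-5))*(36 + (0 + 5)*(-5)) + (664 + (-581)**2 + 167*(-581)) = (5*(-5))*(36 + 5*(-5)) + (664 + 337561 - 97027) = -25*(36 - 25) + 241198 = -25*11 + 241198 = -275 + 241198 = 240923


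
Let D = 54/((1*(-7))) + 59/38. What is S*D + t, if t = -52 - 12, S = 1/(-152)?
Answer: -2586009/40432 ≈ -63.959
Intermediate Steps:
S = -1/152 ≈ -0.0065789
D = -1639/266 (D = 54/(-7) + 59*(1/38) = 54*(-⅐) + 59/38 = -54/7 + 59/38 = -1639/266 ≈ -6.1617)
t = -64
S*D + t = -1/152*(-1639/266) - 64 = 1639/40432 - 64 = -2586009/40432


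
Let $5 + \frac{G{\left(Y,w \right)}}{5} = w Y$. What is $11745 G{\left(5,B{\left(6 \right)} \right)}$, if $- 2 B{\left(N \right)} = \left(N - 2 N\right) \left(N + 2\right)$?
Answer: $6753375$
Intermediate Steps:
$B{\left(N \right)} = \frac{N \left(2 + N\right)}{2}$ ($B{\left(N \right)} = - \frac{\left(N - 2 N\right) \left(N + 2\right)}{2} = - \frac{- N \left(2 + N\right)}{2} = - \frac{\left(-1\right) N \left(2 + N\right)}{2} = \frac{N \left(2 + N\right)}{2}$)
$G{\left(Y,w \right)} = -25 + 5 Y w$ ($G{\left(Y,w \right)} = -25 + 5 w Y = -25 + 5 Y w$)
$11745 G{\left(5,B{\left(6 \right)} \right)} = 11745 \left(-25 + 5 \cdot 5 \cdot \frac{1}{2} \cdot 6 \left(2 + 6\right)\right) = 11745 \left(-25 + 5 \cdot 5 \cdot \frac{1}{2} \cdot 6 \cdot 8\right) = 11745 \left(-25 + 5 \cdot 5 \cdot 24\right) = 11745 \left(-25 + 600\right) = 11745 \cdot 575 = 6753375$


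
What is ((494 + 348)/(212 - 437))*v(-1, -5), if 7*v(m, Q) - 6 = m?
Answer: -842/315 ≈ -2.6730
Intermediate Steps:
v(m, Q) = 6/7 + m/7
((494 + 348)/(212 - 437))*v(-1, -5) = ((494 + 348)/(212 - 437))*(6/7 + (1/7)*(-1)) = (842/(-225))*(6/7 - 1/7) = (842*(-1/225))*(5/7) = -842/225*5/7 = -842/315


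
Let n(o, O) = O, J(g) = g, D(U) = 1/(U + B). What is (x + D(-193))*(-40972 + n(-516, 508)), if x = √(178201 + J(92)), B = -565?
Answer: 20232/379 - 40464*√178293 ≈ -1.7086e+7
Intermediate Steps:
D(U) = 1/(-565 + U) (D(U) = 1/(U - 565) = 1/(-565 + U))
x = √178293 (x = √(178201 + 92) = √178293 ≈ 422.25)
(x + D(-193))*(-40972 + n(-516, 508)) = (√178293 + 1/(-565 - 193))*(-40972 + 508) = (√178293 + 1/(-758))*(-40464) = (√178293 - 1/758)*(-40464) = (-1/758 + √178293)*(-40464) = 20232/379 - 40464*√178293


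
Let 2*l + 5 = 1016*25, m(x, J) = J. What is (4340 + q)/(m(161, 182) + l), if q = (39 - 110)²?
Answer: 18762/25759 ≈ 0.72837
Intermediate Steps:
l = 25395/2 (l = -5/2 + (1016*25)/2 = -5/2 + (½)*25400 = -5/2 + 12700 = 25395/2 ≈ 12698.)
q = 5041 (q = (-71)² = 5041)
(4340 + q)/(m(161, 182) + l) = (4340 + 5041)/(182 + 25395/2) = 9381/(25759/2) = 9381*(2/25759) = 18762/25759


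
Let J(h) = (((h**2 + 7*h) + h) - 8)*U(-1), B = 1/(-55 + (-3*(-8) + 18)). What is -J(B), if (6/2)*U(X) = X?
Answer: -485/169 ≈ -2.8698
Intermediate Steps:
U(X) = X/3
B = -1/13 (B = 1/(-55 + (24 + 18)) = 1/(-55 + 42) = 1/(-13) = -1/13 ≈ -0.076923)
J(h) = 8/3 - 8*h/3 - h**2/3 (J(h) = (((h**2 + 7*h) + h) - 8)*((1/3)*(-1)) = ((h**2 + 8*h) - 8)*(-1/3) = (-8 + h**2 + 8*h)*(-1/3) = 8/3 - 8*h/3 - h**2/3)
-J(B) = -(8/3 - 8/3*(-1/13) - (-1/13)**2/3) = -(8/3 + 8/39 - 1/3*1/169) = -(8/3 + 8/39 - 1/507) = -1*485/169 = -485/169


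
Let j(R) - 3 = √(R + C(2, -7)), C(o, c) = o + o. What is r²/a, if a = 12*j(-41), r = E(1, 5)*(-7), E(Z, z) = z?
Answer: 1225/184 - 1225*I*√37/552 ≈ 6.6576 - 13.499*I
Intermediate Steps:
C(o, c) = 2*o
r = -35 (r = 5*(-7) = -35)
j(R) = 3 + √(4 + R) (j(R) = 3 + √(R + 2*2) = 3 + √(R + 4) = 3 + √(4 + R))
a = 36 + 12*I*√37 (a = 12*(3 + √(4 - 41)) = 12*(3 + √(-37)) = 12*(3 + I*√37) = 36 + 12*I*√37 ≈ 36.0 + 72.993*I)
r²/a = (-35)²/(36 + 12*I*√37) = 1225/(36 + 12*I*√37)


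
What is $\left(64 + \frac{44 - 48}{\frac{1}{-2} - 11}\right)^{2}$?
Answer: $\frac{2190400}{529} \approx 4140.6$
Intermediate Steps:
$\left(64 + \frac{44 - 48}{\frac{1}{-2} - 11}\right)^{2} = \left(64 - \frac{4}{- \frac{1}{2} - 11}\right)^{2} = \left(64 - \frac{4}{- \frac{23}{2}}\right)^{2} = \left(64 - - \frac{8}{23}\right)^{2} = \left(64 + \frac{8}{23}\right)^{2} = \left(\frac{1480}{23}\right)^{2} = \frac{2190400}{529}$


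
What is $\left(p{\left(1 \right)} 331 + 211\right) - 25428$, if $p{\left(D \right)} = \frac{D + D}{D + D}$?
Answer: $-24886$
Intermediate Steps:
$p{\left(D \right)} = 1$ ($p{\left(D \right)} = \frac{2 D}{2 D} = 2 D \frac{1}{2 D} = 1$)
$\left(p{\left(1 \right)} 331 + 211\right) - 25428 = \left(1 \cdot 331 + 211\right) - 25428 = \left(331 + 211\right) - 25428 = 542 - 25428 = -24886$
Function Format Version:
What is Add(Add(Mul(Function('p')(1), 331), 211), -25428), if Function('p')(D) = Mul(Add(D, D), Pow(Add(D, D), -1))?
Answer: -24886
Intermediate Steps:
Function('p')(D) = 1 (Function('p')(D) = Mul(Mul(2, D), Pow(Mul(2, D), -1)) = Mul(Mul(2, D), Mul(Rational(1, 2), Pow(D, -1))) = 1)
Add(Add(Mul(Function('p')(1), 331), 211), -25428) = Add(Add(Mul(1, 331), 211), -25428) = Add(Add(331, 211), -25428) = Add(542, -25428) = -24886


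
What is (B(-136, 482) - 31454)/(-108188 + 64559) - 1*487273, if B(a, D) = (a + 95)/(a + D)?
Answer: -7355683982957/15095634 ≈ -4.8727e+5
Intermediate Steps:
B(a, D) = (95 + a)/(D + a)
(B(-136, 482) - 31454)/(-108188 + 64559) - 1*487273 = ((95 - 136)/(482 - 136) - 31454)/(-108188 + 64559) - 1*487273 = (-41/346 - 31454)/(-43629) - 487273 = ((1/346)*(-41) - 31454)*(-1/43629) - 487273 = (-41/346 - 31454)*(-1/43629) - 487273 = -10883125/346*(-1/43629) - 487273 = 10883125/15095634 - 487273 = -7355683982957/15095634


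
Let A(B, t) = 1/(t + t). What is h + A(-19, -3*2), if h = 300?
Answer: 3599/12 ≈ 299.92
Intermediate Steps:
A(B, t) = 1/(2*t)
h + A(-19, -3*2) = 300 + 1/(2*((-3*2))) = 300 + (½)/(-6) = 300 + (½)*(-⅙) = 300 - 1/12 = 3599/12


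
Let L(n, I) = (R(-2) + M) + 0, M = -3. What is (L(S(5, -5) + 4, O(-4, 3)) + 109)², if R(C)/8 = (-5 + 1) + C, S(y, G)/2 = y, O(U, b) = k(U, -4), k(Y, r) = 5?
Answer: 3364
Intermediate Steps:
O(U, b) = 5
S(y, G) = 2*y
R(C) = -32 + 8*C (R(C) = 8*((-5 + 1) + C) = 8*(-4 + C) = -32 + 8*C)
L(n, I) = -51 (L(n, I) = ((-32 + 8*(-2)) - 3) + 0 = ((-32 - 16) - 3) + 0 = (-48 - 3) + 0 = -51 + 0 = -51)
(L(S(5, -5) + 4, O(-4, 3)) + 109)² = (-51 + 109)² = 58² = 3364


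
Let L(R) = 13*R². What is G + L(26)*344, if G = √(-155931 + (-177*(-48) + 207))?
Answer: 3023072 + 2*I*√36807 ≈ 3.0231e+6 + 383.7*I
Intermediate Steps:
G = 2*I*√36807 (G = √(-155931 + (8496 + 207)) = √(-155931 + 8703) = √(-147228) = 2*I*√36807 ≈ 383.7*I)
G + L(26)*344 = 2*I*√36807 + (13*26²)*344 = 2*I*√36807 + (13*676)*344 = 2*I*√36807 + 8788*344 = 2*I*√36807 + 3023072 = 3023072 + 2*I*√36807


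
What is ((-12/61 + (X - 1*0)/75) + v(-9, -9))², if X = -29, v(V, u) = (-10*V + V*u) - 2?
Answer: 593679496036/20930625 ≈ 28364.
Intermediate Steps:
v(V, u) = -2 - 10*V + V*u
((-12/61 + (X - 1*0)/75) + v(-9, -9))² = ((-12/61 + (-29 - 1*0)/75) + (-2 - 10*(-9) - 9*(-9)))² = ((-12*1/61 + (-29 + 0)*(1/75)) + (-2 + 90 + 81))² = ((-12/61 - 29*1/75) + 169)² = ((-12/61 - 29/75) + 169)² = (-2669/4575 + 169)² = (770506/4575)² = 593679496036/20930625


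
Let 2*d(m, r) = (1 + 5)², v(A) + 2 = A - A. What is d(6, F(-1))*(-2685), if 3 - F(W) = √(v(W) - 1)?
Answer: -48330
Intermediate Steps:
v(A) = -2 (v(A) = -2 + (A - A) = -2 + 0 = -2)
F(W) = 3 - I*√3 (F(W) = 3 - √(-2 - 1) = 3 - √(-3) = 3 - I*√3)
d(m, r) = 18 (d(m, r) = (1 + 5)²/2 = (½)*6² = (½)*36 = 18)
d(6, F(-1))*(-2685) = 18*(-2685) = -48330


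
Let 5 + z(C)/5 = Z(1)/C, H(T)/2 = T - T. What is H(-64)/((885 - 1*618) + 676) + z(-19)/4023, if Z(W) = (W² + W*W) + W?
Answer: -490/76437 ≈ -0.0064105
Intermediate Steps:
Z(W) = W + 2*W² (Z(W) = (W² + W²) + W = 2*W² + W = W + 2*W²)
H(T) = 0 (H(T) = 2*(T - T) = 2*0 = 0)
z(C) = -25 + 15/C (z(C) = -25 + 5*((1*(1 + 2*1))/C) = -25 + 5*((1*(1 + 2))/C) = -25 + 5*((1*3)/C) = -25 + 5*(3/C) = -25 + 15/C)
H(-64)/((885 - 1*618) + 676) + z(-19)/4023 = 0/((885 - 1*618) + 676) + (-25 + 15/(-19))/4023 = 0/((885 - 618) + 676) + (-25 + 15*(-1/19))*(1/4023) = 0/(267 + 676) + (-25 - 15/19)*(1/4023) = 0/943 - 490/19*1/4023 = 0*(1/943) - 490/76437 = 0 - 490/76437 = -490/76437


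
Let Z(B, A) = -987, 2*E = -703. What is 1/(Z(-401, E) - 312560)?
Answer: -1/313547 ≈ -3.1893e-6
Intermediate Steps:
E = -703/2 (E = (½)*(-703) = -703/2 ≈ -351.50)
1/(Z(-401, E) - 312560) = 1/(-987 - 312560) = 1/(-313547) = -1/313547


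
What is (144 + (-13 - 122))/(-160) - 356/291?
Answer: -59579/46560 ≈ -1.2796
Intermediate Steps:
(144 + (-13 - 122))/(-160) - 356/291 = (144 - 135)*(-1/160) - 356*1/291 = 9*(-1/160) - 356/291 = -9/160 - 356/291 = -59579/46560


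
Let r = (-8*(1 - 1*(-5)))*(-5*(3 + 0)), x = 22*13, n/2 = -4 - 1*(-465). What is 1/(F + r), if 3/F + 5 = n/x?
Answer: 254/182451 ≈ 0.0013922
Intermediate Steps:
n = 922 (n = 2*(-4 - 1*(-465)) = 2*(-4 + 465) = 2*461 = 922)
x = 286
F = -429/254 (F = 3/(-5 + 922/286) = 3/(-5 + 922*(1/286)) = 3/(-5 + 461/143) = 3/(-254/143) = 3*(-143/254) = -429/254 ≈ -1.6890)
r = 720 (r = (-8*(1 + 5))*(-5*3) = -8*6*(-15) = -48*(-15) = 720)
1/(F + r) = 1/(-429/254 + 720) = 1/(182451/254) = 254/182451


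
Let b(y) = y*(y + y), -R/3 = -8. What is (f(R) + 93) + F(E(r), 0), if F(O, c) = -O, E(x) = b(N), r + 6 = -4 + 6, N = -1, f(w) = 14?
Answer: 105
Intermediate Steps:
R = 24 (R = -3*(-8) = 24)
r = -4 (r = -6 + (-4 + 6) = -6 + 2 = -4)
b(y) = 2*y² (b(y) = y*(2*y) = 2*y²)
E(x) = 2 (E(x) = 2*(-1)² = 2*1 = 2)
(f(R) + 93) + F(E(r), 0) = (14 + 93) - 1*2 = 107 - 2 = 105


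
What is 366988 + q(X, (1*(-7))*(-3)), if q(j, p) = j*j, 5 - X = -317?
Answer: 470672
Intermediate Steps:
X = 322 (X = 5 - 1*(-317) = 5 + 317 = 322)
q(j, p) = j²
366988 + q(X, (1*(-7))*(-3)) = 366988 + 322² = 366988 + 103684 = 470672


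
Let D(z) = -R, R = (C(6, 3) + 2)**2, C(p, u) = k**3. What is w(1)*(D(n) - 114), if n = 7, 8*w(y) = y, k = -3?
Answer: -739/8 ≈ -92.375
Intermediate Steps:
C(p, u) = -27 (C(p, u) = (-3)**3 = -27)
w(y) = y/8
R = 625 (R = (-27 + 2)**2 = (-25)**2 = 625)
D(z) = -625 (D(z) = -1*625 = -625)
w(1)*(D(n) - 114) = ((1/8)*1)*(-625 - 114) = (1/8)*(-739) = -739/8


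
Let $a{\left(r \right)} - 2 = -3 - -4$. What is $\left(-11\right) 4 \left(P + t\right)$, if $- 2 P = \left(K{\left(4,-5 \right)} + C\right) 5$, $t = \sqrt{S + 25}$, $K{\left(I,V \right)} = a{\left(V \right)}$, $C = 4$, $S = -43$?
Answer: $770 - 132 i \sqrt{2} \approx 770.0 - 186.68 i$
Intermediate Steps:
$a{\left(r \right)} = 3$ ($a{\left(r \right)} = 2 - -1 = 2 + \left(-3 + 4\right) = 2 + 1 = 3$)
$K{\left(I,V \right)} = 3$
$t = 3 i \sqrt{2}$ ($t = \sqrt{-43 + 25} = \sqrt{-18} = 3 i \sqrt{2} \approx 4.2426 i$)
$P = - \frac{35}{2}$ ($P = - \frac{\left(3 + 4\right) 5}{2} = - \frac{7 \cdot 5}{2} = \left(- \frac{1}{2}\right) 35 = - \frac{35}{2} \approx -17.5$)
$\left(-11\right) 4 \left(P + t\right) = \left(-11\right) 4 \left(- \frac{35}{2} + 3 i \sqrt{2}\right) = - 44 \left(- \frac{35}{2} + 3 i \sqrt{2}\right) = 770 - 132 i \sqrt{2}$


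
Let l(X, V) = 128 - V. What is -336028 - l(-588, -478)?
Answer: -336634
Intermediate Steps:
-336028 - l(-588, -478) = -336028 - (128 - 1*(-478)) = -336028 - (128 + 478) = -336028 - 1*606 = -336028 - 606 = -336634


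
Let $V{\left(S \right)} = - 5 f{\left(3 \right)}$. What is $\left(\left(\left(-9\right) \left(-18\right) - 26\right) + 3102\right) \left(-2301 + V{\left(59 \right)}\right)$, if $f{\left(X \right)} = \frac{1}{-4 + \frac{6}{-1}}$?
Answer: $-7449019$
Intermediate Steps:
$f{\left(X \right)} = - \frac{1}{10}$ ($f{\left(X \right)} = \frac{1}{-4 + 6 \left(-1\right)} = \frac{1}{-4 - 6} = \frac{1}{-10} = - \frac{1}{10}$)
$V{\left(S \right)} = \frac{1}{2}$ ($V{\left(S \right)} = \left(-5\right) \left(- \frac{1}{10}\right) = \frac{1}{2}$)
$\left(\left(\left(-9\right) \left(-18\right) - 26\right) + 3102\right) \left(-2301 + V{\left(59 \right)}\right) = \left(\left(\left(-9\right) \left(-18\right) - 26\right) + 3102\right) \left(-2301 + \frac{1}{2}\right) = \left(\left(162 - 26\right) + 3102\right) \left(- \frac{4601}{2}\right) = \left(136 + 3102\right) \left(- \frac{4601}{2}\right) = 3238 \left(- \frac{4601}{2}\right) = -7449019$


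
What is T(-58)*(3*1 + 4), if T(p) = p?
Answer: -406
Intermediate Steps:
T(-58)*(3*1 + 4) = -58*(3*1 + 4) = -58*(3 + 4) = -58*7 = -406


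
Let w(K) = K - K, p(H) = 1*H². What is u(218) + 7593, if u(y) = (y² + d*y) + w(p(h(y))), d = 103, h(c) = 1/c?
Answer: 77571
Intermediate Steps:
p(H) = H²
w(K) = 0
u(y) = y² + 103*y (u(y) = (y² + 103*y) + 0 = y² + 103*y)
u(218) + 7593 = 218*(103 + 218) + 7593 = 218*321 + 7593 = 69978 + 7593 = 77571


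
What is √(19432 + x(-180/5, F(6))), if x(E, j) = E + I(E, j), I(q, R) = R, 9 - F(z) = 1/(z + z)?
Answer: √698577/6 ≈ 139.30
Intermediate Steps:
F(z) = 9 - 1/(2*z) (F(z) = 9 - 1/(z + z) = 9 - 1/(2*z))
x(E, j) = E + j
√(19432 + x(-180/5, F(6))) = √(19432 + (-180/5 + (9 - ½/6))) = √(19432 + (-180*⅕ + (9 - ½*⅙))) = √(19432 + (-36 + (9 - 1/12))) = √(19432 + (-36 + 107/12)) = √(19432 - 325/12) = √(232859/12) = √698577/6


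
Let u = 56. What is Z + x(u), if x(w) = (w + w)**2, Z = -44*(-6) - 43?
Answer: 12765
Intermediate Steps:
Z = 221 (Z = 264 - 43 = 221)
x(w) = 4*w**2 (x(w) = (2*w)**2 = 4*w**2)
Z + x(u) = 221 + 4*56**2 = 221 + 4*3136 = 221 + 12544 = 12765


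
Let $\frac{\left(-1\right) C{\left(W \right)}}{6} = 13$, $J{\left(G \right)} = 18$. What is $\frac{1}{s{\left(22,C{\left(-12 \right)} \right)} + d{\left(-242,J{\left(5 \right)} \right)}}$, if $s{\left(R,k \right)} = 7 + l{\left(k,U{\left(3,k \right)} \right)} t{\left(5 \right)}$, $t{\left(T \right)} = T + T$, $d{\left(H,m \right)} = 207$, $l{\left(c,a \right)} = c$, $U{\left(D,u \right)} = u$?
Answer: $- \frac{1}{566} \approx -0.0017668$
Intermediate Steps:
$t{\left(T \right)} = 2 T$
$C{\left(W \right)} = -78$ ($C{\left(W \right)} = \left(-6\right) 13 = -78$)
$s{\left(R,k \right)} = 7 + 10 k$ ($s{\left(R,k \right)} = 7 + k 2 \cdot 5 = 7 + k 10 = 7 + 10 k$)
$\frac{1}{s{\left(22,C{\left(-12 \right)} \right)} + d{\left(-242,J{\left(5 \right)} \right)}} = \frac{1}{\left(7 + 10 \left(-78\right)\right) + 207} = \frac{1}{\left(7 - 780\right) + 207} = \frac{1}{-773 + 207} = \frac{1}{-566} = - \frac{1}{566}$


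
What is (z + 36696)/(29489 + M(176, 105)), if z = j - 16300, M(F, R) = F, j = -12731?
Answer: 1533/5933 ≈ 0.25839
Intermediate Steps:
z = -29031 (z = -12731 - 16300 = -29031)
(z + 36696)/(29489 + M(176, 105)) = (-29031 + 36696)/(29489 + 176) = 7665/29665 = 7665*(1/29665) = 1533/5933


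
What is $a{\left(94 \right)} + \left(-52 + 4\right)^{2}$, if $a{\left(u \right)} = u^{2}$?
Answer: $11140$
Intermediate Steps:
$a{\left(94 \right)} + \left(-52 + 4\right)^{2} = 94^{2} + \left(-52 + 4\right)^{2} = 8836 + \left(-48\right)^{2} = 8836 + 2304 = 11140$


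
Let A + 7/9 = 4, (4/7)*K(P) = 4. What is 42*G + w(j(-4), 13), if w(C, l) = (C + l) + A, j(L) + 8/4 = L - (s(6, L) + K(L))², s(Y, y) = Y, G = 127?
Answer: 46577/9 ≈ 5175.2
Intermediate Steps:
K(P) = 7 (K(P) = (7/4)*4 = 7)
A = 29/9 (A = -7/9 + 4 = 29/9 ≈ 3.2222)
j(L) = -171 + L (j(L) = -2 + (L - (6 + 7)²) = -2 + (L - 1*13²) = -2 + (L - 1*169) = -2 + (L - 169) = -2 + (-169 + L) = -171 + L)
w(C, l) = 29/9 + C + l (w(C, l) = (C + l) + 29/9 = 29/9 + C + l)
42*G + w(j(-4), 13) = 42*127 + (29/9 + (-171 - 4) + 13) = 5334 + (29/9 - 175 + 13) = 5334 - 1429/9 = 46577/9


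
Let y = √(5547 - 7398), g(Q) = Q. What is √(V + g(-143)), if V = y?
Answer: √(-143 + I*√1851) ≈ 1.7793 + 12.09*I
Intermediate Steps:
y = I*√1851 (y = √(-1851) = I*√1851 ≈ 43.023*I)
V = I*√1851 ≈ 43.023*I
√(V + g(-143)) = √(I*√1851 - 143) = √(-143 + I*√1851)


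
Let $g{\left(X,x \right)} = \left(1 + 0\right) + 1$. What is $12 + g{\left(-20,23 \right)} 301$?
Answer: $614$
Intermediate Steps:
$g{\left(X,x \right)} = 2$ ($g{\left(X,x \right)} = 1 + 1 = 2$)
$12 + g{\left(-20,23 \right)} 301 = 12 + 2 \cdot 301 = 12 + 602 = 614$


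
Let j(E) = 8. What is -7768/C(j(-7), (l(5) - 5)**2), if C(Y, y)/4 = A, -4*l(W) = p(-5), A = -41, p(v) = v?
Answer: 1942/41 ≈ 47.366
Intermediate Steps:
l(W) = 5/4 (l(W) = -1/4*(-5) = 5/4)
C(Y, y) = -164 (C(Y, y) = 4*(-41) = -164)
-7768/C(j(-7), (l(5) - 5)**2) = -7768/(-164) = -7768*(-1/164) = 1942/41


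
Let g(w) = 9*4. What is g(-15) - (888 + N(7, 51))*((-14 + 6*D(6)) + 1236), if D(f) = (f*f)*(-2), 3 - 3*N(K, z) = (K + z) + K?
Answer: -2055472/3 ≈ -6.8516e+5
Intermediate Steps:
N(K, z) = 1 - 2*K/3 - z/3 (N(K, z) = 1 - ((K + z) + K)/3 = 1 - (z + 2*K)/3 = 1 + (-2*K/3 - z/3) = 1 - 2*K/3 - z/3)
D(f) = -2*f**2 (D(f) = f**2*(-2) = -2*f**2)
g(w) = 36
g(-15) - (888 + N(7, 51))*((-14 + 6*D(6)) + 1236) = 36 - (888 + (1 - 2/3*7 - 1/3*51))*((-14 + 6*(-2*6**2)) + 1236) = 36 - (888 + (1 - 14/3 - 17))*((-14 + 6*(-2*36)) + 1236) = 36 - (888 - 62/3)*((-14 + 6*(-72)) + 1236) = 36 - 2602*((-14 - 432) + 1236)/3 = 36 - 2602*(-446 + 1236)/3 = 36 - 2602*790/3 = 36 - 1*2055580/3 = 36 - 2055580/3 = -2055472/3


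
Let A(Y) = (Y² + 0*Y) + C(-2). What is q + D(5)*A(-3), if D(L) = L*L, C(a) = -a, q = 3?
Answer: 278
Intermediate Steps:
A(Y) = 2 + Y² (A(Y) = (Y² + 0*Y) - 1*(-2) = (Y² + 0) + 2 = Y² + 2 = 2 + Y²)
D(L) = L²
q + D(5)*A(-3) = 3 + 5²*(2 + (-3)²) = 3 + 25*(2 + 9) = 3 + 25*11 = 3 + 275 = 278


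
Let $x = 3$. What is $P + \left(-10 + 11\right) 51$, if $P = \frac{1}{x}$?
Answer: $\frac{154}{3} \approx 51.333$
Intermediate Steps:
$P = \frac{1}{3} \approx 0.33333$
$P + \left(-10 + 11\right) 51 = \frac{1}{3} + \left(-10 + 11\right) 51 = \frac{1}{3} + 1 \cdot 51 = \frac{1}{3} + 51 = \frac{154}{3}$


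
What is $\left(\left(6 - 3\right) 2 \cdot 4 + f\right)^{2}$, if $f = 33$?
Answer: $3249$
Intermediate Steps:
$\left(\left(6 - 3\right) 2 \cdot 4 + f\right)^{2} = \left(\left(6 - 3\right) 2 \cdot 4 + 33\right)^{2} = \left(3 \cdot 2 \cdot 4 + 33\right)^{2} = \left(6 \cdot 4 + 33\right)^{2} = \left(24 + 33\right)^{2} = 57^{2} = 3249$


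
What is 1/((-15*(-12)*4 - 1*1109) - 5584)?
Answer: -1/5973 ≈ -0.00016742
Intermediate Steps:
1/((-15*(-12)*4 - 1*1109) - 5584) = 1/((180*4 - 1109) - 5584) = 1/((720 - 1109) - 5584) = 1/(-389 - 5584) = 1/(-5973) = -1/5973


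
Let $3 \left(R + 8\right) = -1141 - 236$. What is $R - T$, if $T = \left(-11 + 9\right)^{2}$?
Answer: $-471$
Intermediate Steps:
$R = -467$ ($R = -8 + \frac{-1141 - 236}{3} = -8 + \frac{1}{3} \left(-1377\right) = -8 - 459 = -467$)
$T = 4$ ($T = \left(-2\right)^{2} = 4$)
$R - T = -467 - 4 = -471$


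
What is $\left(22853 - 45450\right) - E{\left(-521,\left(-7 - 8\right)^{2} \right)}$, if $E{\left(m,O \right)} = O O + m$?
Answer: $-72701$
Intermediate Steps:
$E{\left(m,O \right)} = m + O^{2}$ ($E{\left(m,O \right)} = O^{2} + m = m + O^{2}$)
$\left(22853 - 45450\right) - E{\left(-521,\left(-7 - 8\right)^{2} \right)} = \left(22853 - 45450\right) - \left(-521 + \left(\left(-7 - 8\right)^{2}\right)^{2}\right) = \left(22853 - 45450\right) - \left(-521 + \left(\left(-15\right)^{2}\right)^{2}\right) = -22597 - \left(-521 + 225^{2}\right) = -22597 - \left(-521 + 50625\right) = -22597 - 50104 = -72701$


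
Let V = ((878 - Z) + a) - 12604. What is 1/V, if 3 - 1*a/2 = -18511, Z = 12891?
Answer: 1/12411 ≈ 8.0574e-5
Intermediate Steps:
a = 37028 (a = 6 - 2*(-18511) = 6 + 37022 = 37028)
V = 12411 (V = ((878 - 1*12891) + 37028) - 12604 = ((878 - 12891) + 37028) - 12604 = (-12013 + 37028) - 12604 = 25015 - 12604 = 12411)
1/V = 1/12411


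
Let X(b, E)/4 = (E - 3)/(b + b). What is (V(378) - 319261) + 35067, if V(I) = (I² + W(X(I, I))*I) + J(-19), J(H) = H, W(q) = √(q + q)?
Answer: -141329 + 90*√70 ≈ -1.4058e+5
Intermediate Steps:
X(b, E) = 2*(-3 + E)/b (X(b, E) = 4*((E - 3)/(b + b)) = 4*((-3 + E)/((2*b))) = 4*((-3 + E)*(1/(2*b))) = 4*((-3 + E)/(2*b)) = 2*(-3 + E)/b)
W(q) = √2*√q (W(q) = √(2*q) = √2*√q)
V(I) = -19 + I² + 2*I*√((-3 + I)/I) (V(I) = (I² + (√2*√(2*(-3 + I)/I))*I) - 19 = (I² + (√2*(√2*√((-3 + I)/I)))*I) - 19 = (I² + (2*√((-3 + I)/I))*I) - 19 = (I² + 2*I*√((-3 + I)/I)) - 19 = -19 + I² + 2*I*√((-3 + I)/I))
(V(378) - 319261) + 35067 = ((-19 + 378² + 2*378*√((-3 + 378)/378)) - 319261) + 35067 = ((-19 + 142884 + 2*378*√((1/378)*375)) - 319261) + 35067 = ((-19 + 142884 + 2*378*√(125/126)) - 319261) + 35067 = ((-19 + 142884 + 2*378*(5*√70/42)) - 319261) + 35067 = ((-19 + 142884 + 90*√70) - 319261) + 35067 = ((142865 + 90*√70) - 319261) + 35067 = (-176396 + 90*√70) + 35067 = -141329 + 90*√70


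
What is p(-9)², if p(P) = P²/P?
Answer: 81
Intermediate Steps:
p(P) = P
p(-9)² = (-9)² = 81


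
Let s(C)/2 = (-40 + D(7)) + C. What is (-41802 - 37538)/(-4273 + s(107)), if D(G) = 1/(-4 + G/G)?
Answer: 238020/12419 ≈ 19.166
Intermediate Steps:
D(G) = -⅓ (D(G) = 1/(-4 + 1) = 1/(-3) = -⅓)
s(C) = -242/3 + 2*C (s(C) = 2*((-40 - ⅓) + C) = 2*(-121/3 + C) = -242/3 + 2*C)
(-41802 - 37538)/(-4273 + s(107)) = (-41802 - 37538)/(-4273 + (-242/3 + 2*107)) = -79340/(-4273 + (-242/3 + 214)) = -79340/(-4273 + 400/3) = -79340/(-12419/3) = -79340*(-3/12419) = 238020/12419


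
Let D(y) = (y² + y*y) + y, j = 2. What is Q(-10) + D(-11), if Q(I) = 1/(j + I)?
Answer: 1847/8 ≈ 230.88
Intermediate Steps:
Q(I) = 1/(2 + I)
D(y) = y + 2*y² (D(y) = (y² + y²) + y = 2*y² + y = y + 2*y²)
Q(-10) + D(-11) = 1/(2 - 10) - 11*(1 + 2*(-11)) = 1/(-8) - 11*(1 - 22) = -⅛ - 11*(-21) = -⅛ + 231 = 1847/8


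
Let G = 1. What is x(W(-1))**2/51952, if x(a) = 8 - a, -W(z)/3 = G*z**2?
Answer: 121/51952 ≈ 0.0023291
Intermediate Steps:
W(z) = -3*z**2
x(W(-1))**2/51952 = (8 - (-3)*(-1)**2)**2/51952 = (8 - (-3))**2*(1/51952) = (8 - 1*(-3))**2*(1/51952) = (8 + 3)**2*(1/51952) = 11**2*(1/51952) = 121*(1/51952) = 121/51952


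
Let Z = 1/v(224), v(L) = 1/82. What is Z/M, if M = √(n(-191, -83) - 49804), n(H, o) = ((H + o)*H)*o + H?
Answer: -82*I*√4393717/4393717 ≈ -0.03912*I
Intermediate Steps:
v(L) = 1/82
n(H, o) = H + H*o*(H + o) (n(H, o) = (H*(H + o))*o + H = H*o*(H + o) + H = H + H*o*(H + o))
M = I*√4393717 (M = √(-191*(1 + (-83)² - 191*(-83)) - 49804) = √(-191*(1 + 6889 + 15853) - 49804) = √(-191*22743 - 49804) = √(-4343913 - 49804) = √(-4393717) = I*√4393717 ≈ 2096.1*I)
Z = 82 (Z = 1/(1/82) = 82)
Z/M = 82/((I*√4393717)) = 82*(-I*√4393717/4393717) = -82*I*√4393717/4393717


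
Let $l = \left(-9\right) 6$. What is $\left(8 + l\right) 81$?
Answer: $-3726$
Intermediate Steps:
$l = -54$
$\left(8 + l\right) 81 = \left(8 - 54\right) 81 = \left(-46\right) 81 = -3726$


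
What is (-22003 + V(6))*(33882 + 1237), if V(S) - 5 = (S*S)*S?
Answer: -764962058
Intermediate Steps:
V(S) = 5 + S**3 (V(S) = 5 + (S*S)*S = 5 + S**2*S = 5 + S**3)
(-22003 + V(6))*(33882 + 1237) = (-22003 + (5 + 6**3))*(33882 + 1237) = (-22003 + (5 + 216))*35119 = (-22003 + 221)*35119 = -21782*35119 = -764962058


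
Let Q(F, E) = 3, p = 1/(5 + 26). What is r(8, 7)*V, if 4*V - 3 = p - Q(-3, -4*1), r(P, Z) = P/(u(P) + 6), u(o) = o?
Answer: 1/217 ≈ 0.0046083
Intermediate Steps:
p = 1/31 ≈ 0.032258
r(P, Z) = P/(6 + P) (r(P, Z) = P/(P + 6) = P/(6 + P))
V = 1/124 (V = ¾ + (1/31 - 1*3)/4 = ¾ + (1/31 - 3)/4 = ¾ + (¼)*(-92/31) = ¾ - 23/31 = 1/124 ≈ 0.0080645)
r(8, 7)*V = (8/(6 + 8))*(1/124) = (8/14)*(1/124) = (8*(1/14))*(1/124) = (4/7)*(1/124) = 1/217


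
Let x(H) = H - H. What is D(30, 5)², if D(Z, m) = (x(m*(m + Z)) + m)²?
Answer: 625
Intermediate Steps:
x(H) = 0
D(Z, m) = m² (D(Z, m) = (0 + m)² = m²)
D(30, 5)² = (5²)² = 25² = 625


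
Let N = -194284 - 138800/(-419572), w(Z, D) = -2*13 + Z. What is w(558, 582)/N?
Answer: -13950769/5094749228 ≈ -0.0027383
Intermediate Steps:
w(Z, D) = -26 + Z
N = -20378996912/104893 (N = -194284 - 138800*(-1)/419572 = -194284 - 1*(-34700/104893) = -194284 + 34700/104893 = -20378996912/104893 ≈ -1.9428e+5)
w(558, 582)/N = (-26 + 558)/(-20378996912/104893) = 532*(-104893/20378996912) = -13950769/5094749228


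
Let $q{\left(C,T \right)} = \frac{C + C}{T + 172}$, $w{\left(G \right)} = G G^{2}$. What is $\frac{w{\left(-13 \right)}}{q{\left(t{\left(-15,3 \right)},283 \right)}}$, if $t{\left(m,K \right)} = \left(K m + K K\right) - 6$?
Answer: $\frac{142805}{12} \approx 11900.0$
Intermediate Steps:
$t{\left(m,K \right)} = -6 + K^{2} + K m$ ($t{\left(m,K \right)} = \left(K m + K^{2}\right) - 6 = \left(K^{2} + K m\right) - 6 = -6 + K^{2} + K m$)
$w{\left(G \right)} = G^{3}$
$q{\left(C,T \right)} = \frac{2 C}{172 + T}$
$\frac{w{\left(-13 \right)}}{q{\left(t{\left(-15,3 \right)},283 \right)}} = \frac{\left(-13\right)^{3}}{2 \left(-6 + 3^{2} + 3 \left(-15\right)\right) \frac{1}{172 + 283}} = - \frac{2197}{2 \left(-6 + 9 - 45\right) \frac{1}{455}} = - \frac{2197}{2 \left(-42\right) \frac{1}{455}} = - \frac{2197}{- \frac{12}{65}} = \left(-2197\right) \left(- \frac{65}{12}\right) = \frac{142805}{12}$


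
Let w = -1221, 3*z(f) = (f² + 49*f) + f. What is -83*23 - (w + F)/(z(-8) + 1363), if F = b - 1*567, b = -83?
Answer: -2386288/1251 ≈ -1907.5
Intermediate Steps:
F = -650 (F = -83 - 1*567 = -83 - 567 = -650)
z(f) = f²/3 + 50*f/3 (z(f) = ((f² + 49*f) + f)/3 = (f² + 50*f)/3 = f²/3 + 50*f/3)
-83*23 - (w + F)/(z(-8) + 1363) = -83*23 - (-1221 - 650)/((⅓)*(-8)*(50 - 8) + 1363) = -1909 - (-1871)/((⅓)*(-8)*42 + 1363) = -1909 - (-1871)/(-112 + 1363) = -1909 - (-1871)/1251 = -1909 - 1*(-1871/1251) = -1909 + 1871/1251 = -2386288/1251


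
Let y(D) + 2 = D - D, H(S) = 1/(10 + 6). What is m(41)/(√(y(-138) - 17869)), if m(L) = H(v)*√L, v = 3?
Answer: -I*√732711/285936 ≈ -0.0029936*I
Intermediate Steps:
H(S) = 1/16
m(L) = √L/16
y(D) = -2 (y(D) = -2 + (D - D) = -2 + 0 = -2)
m(41)/(√(y(-138) - 17869)) = (√41/16)/(√(-2 - 17869)) = (√41/16)/(√(-17871)) = (√41/16)/((I*√17871)) = (√41/16)*(-I*√17871/17871) = -I*√732711/285936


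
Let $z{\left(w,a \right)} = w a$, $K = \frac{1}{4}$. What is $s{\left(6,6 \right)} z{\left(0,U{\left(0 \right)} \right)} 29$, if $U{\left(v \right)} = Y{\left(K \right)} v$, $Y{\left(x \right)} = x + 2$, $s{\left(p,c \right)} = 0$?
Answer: $0$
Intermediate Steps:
$K = \frac{1}{4} \approx 0.25$
$Y{\left(x \right)} = 2 + x$
$U{\left(v \right)} = \frac{9 v}{4}$ ($U{\left(v \right)} = \left(2 + \frac{1}{4}\right) v = \frac{9 v}{4}$)
$z{\left(w,a \right)} = a w$
$s{\left(6,6 \right)} z{\left(0,U{\left(0 \right)} \right)} 29 = 0 \cdot \frac{9}{4} \cdot 0 \cdot 0 \cdot 29 = 0 \cdot 0 \cdot 0 \cdot 29 = 0 \cdot 0 \cdot 29 = 0 \cdot 29 = 0$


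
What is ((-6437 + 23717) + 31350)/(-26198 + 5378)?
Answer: -1621/694 ≈ -2.3357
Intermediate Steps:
((-6437 + 23717) + 31350)/(-26198 + 5378) = (17280 + 31350)/(-20820) = 48630*(-1/20820) = -1621/694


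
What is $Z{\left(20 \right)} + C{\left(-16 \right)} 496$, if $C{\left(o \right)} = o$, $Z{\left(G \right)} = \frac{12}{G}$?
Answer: $- \frac{39677}{5} \approx -7935.4$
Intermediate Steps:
$Z{\left(20 \right)} + C{\left(-16 \right)} 496 = \frac{12}{20} - 7936 = 12 \cdot \frac{1}{20} - 7936 = \frac{3}{5} - 7936 = - \frac{39677}{5}$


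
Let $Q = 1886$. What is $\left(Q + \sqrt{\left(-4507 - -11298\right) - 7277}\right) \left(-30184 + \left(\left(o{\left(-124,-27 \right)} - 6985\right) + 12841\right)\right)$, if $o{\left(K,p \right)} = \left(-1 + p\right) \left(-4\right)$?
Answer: $-45671376 - 217944 i \sqrt{6} \approx -4.5671 \cdot 10^{7} - 5.3385 \cdot 10^{5} i$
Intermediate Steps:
$o{\left(K,p \right)} = 4 - 4 p$
$\left(Q + \sqrt{\left(-4507 - -11298\right) - 7277}\right) \left(-30184 + \left(\left(o{\left(-124,-27 \right)} - 6985\right) + 12841\right)\right) = \left(1886 + \sqrt{\left(-4507 - -11298\right) - 7277}\right) \left(-30184 + \left(\left(\left(4 - -108\right) - 6985\right) + 12841\right)\right) = \left(1886 + \sqrt{\left(-4507 + 11298\right) - 7277}\right) \left(-30184 + \left(\left(\left(4 + 108\right) - 6985\right) + 12841\right)\right) = \left(1886 + \sqrt{6791 - 7277}\right) \left(-30184 + \left(\left(112 - 6985\right) + 12841\right)\right) = \left(1886 + \sqrt{-486}\right) \left(-30184 + \left(-6873 + 12841\right)\right) = \left(1886 + 9 i \sqrt{6}\right) \left(-30184 + 5968\right) = \left(1886 + 9 i \sqrt{6}\right) \left(-24216\right) = -45671376 - 217944 i \sqrt{6}$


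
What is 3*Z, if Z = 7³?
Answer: 1029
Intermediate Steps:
Z = 343
3*Z = 3*343 = 1029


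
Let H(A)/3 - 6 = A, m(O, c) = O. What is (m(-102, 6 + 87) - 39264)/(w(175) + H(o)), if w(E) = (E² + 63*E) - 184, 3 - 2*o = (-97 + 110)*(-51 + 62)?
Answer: -2187/2293 ≈ -0.95377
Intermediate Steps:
o = -70 (o = 3/2 - (-97 + 110)*(-51 + 62)/2 = 3/2 - 13*11/2 = 3/2 - ½*143 = 3/2 - 143/2 = -70)
H(A) = 18 + 3*A
w(E) = -184 + E² + 63*E
(m(-102, 6 + 87) - 39264)/(w(175) + H(o)) = (-102 - 39264)/((-184 + 175² + 63*175) + (18 + 3*(-70))) = -39366/((-184 + 30625 + 11025) + (18 - 210)) = -39366/(41466 - 192) = -39366/41274 = -39366*1/41274 = -2187/2293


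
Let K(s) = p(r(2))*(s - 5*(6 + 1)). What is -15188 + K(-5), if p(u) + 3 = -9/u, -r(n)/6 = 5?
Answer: -15080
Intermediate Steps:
r(n) = -30 (r(n) = -6*5 = -30)
p(u) = -3 - 9/u
K(s) = 189/2 - 27*s/10 (K(s) = (-3 - 9/(-30))*(s - 5*(6 + 1)) = (-3 - 9*(-1/30))*(s - 5*7) = (-3 + 3/10)*(s - 35) = -27*(-35 + s)/10 = 189/2 - 27*s/10)
-15188 + K(-5) = -15188 + (189/2 - 27/10*(-5)) = -15188 + (189/2 + 27/2) = -15188 + 108 = -15080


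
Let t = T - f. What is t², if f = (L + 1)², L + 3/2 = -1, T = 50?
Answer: 36481/16 ≈ 2280.1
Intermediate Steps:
L = -5/2 (L = -3/2 - 1 = -5/2 ≈ -2.5000)
f = 9/4 (f = (-5/2 + 1)² = (-3/2)² = 9/4 ≈ 2.2500)
t = 191/4 (t = 50 - 1*9/4 = 50 - 9/4 = 191/4 ≈ 47.750)
t² = (191/4)² = 36481/16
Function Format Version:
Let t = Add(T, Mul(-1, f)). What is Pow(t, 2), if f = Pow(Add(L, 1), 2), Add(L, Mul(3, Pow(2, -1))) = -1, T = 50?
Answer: Rational(36481, 16) ≈ 2280.1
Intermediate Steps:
L = Rational(-5, 2) (L = Add(Rational(-3, 2), -1) = Rational(-5, 2) ≈ -2.5000)
f = Rational(9, 4) (f = Pow(Add(Rational(-5, 2), 1), 2) = Pow(Rational(-3, 2), 2) = Rational(9, 4) ≈ 2.2500)
t = Rational(191, 4) (t = Add(50, Mul(-1, Rational(9, 4))) = Add(50, Rational(-9, 4)) = Rational(191, 4) ≈ 47.750)
Pow(t, 2) = Pow(Rational(191, 4), 2) = Rational(36481, 16)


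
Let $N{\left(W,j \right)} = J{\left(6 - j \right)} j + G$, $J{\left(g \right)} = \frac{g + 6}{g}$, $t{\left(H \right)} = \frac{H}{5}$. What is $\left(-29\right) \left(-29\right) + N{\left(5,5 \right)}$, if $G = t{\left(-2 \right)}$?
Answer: $\frac{4378}{5} \approx 875.6$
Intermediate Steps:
$t{\left(H \right)} = \frac{H}{5}$ ($t{\left(H \right)} = H \frac{1}{5} = \frac{H}{5}$)
$G = - \frac{2}{5}$ ($G = \frac{1}{5} \left(-2\right) = - \frac{2}{5} \approx -0.4$)
$J{\left(g \right)} = \frac{6 + g}{g}$
$N{\left(W,j \right)} = - \frac{2}{5} + \frac{j \left(12 - j\right)}{6 - j}$ ($N{\left(W,j \right)} = \frac{6 - \left(-6 + j\right)}{6 - j} j - \frac{2}{5} = \frac{12 - j}{6 - j} j - \frac{2}{5} = \frac{j \left(12 - j\right)}{6 - j} - \frac{2}{5} = - \frac{2}{5} + \frac{j \left(12 - j\right)}{6 - j}$)
$\left(-29\right) \left(-29\right) + N{\left(5,5 \right)} = \left(-29\right) \left(-29\right) + \frac{12 - 310 + 5 \cdot 5^{2}}{5 \left(-6 + 5\right)} = 841 + \frac{12 - 310 + 5 \cdot 25}{5 \left(-1\right)} = 841 + \frac{1}{5} \left(-1\right) \left(12 - 310 + 125\right) = 841 + \frac{1}{5} \left(-1\right) \left(-173\right) = 841 + \frac{173}{5} = \frac{4378}{5}$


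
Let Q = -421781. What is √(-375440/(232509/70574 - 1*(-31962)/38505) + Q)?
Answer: I*√7158148223804995557777901/3736148411 ≈ 716.1*I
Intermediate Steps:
√(-375440/(232509/70574 - 1*(-31962)/38505) + Q) = √(-375440/(232509/70574 - 1*(-31962)/38505) - 421781) = √(-375440/(232509*(1/70574) + 31962*(1/38505)) - 421781) = √(-375440/(232509/70574 + 10654/12835) - 421781) = √(-375440/3736148411/905817290 - 421781) = √(-375440*905817290/3736148411 - 421781) = √(-340080043357600/3736148411 - 421781) = √(-1915916456297591/3736148411) = I*√7158148223804995557777901/3736148411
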